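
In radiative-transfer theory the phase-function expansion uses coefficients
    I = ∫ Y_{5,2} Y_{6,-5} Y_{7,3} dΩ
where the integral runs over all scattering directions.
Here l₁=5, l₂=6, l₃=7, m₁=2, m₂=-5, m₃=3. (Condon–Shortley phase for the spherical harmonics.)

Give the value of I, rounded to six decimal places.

Checks pass: Σm=0; 18 even; l₃=7∈[1,11].
(2·5+1)(2·6+1)(2·7+1) = 2145
Δ: 4! 6! 8! / 19! → 1/174594420
sum: t=0:+1/4147200 t=1:−1/207360 t=2:+1/82944 t=3:−1/207360 t=4:+1/4147200 = 1/345600
3j²(5 6 7; 0 0 0) = Δ·Π!·Σ² = 420/46189  (sign -1)
sum: t=0:+1/4354560 t=1:−1/11612160 = 1/6967296
3j²(5 6 7; 2 -5 3) = Δ·Π!·Σ² = 625/50388  (sign +1)
combine: 4πI² = 2145·420/46189·625/50388 = 328125/1356277
take √, sign -1: I = -0.13875241

-0.138752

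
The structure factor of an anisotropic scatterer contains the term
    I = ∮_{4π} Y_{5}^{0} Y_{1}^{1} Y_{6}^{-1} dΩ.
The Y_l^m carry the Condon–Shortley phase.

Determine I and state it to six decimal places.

m-sum 0 ✓  L=12 even ✓  4≤6≤6 ✓
Π(2lᵢ+1) = 11×3×13 = 429
triangle coeff Δ(5,1,6) = 1/858
Σ_t [0,0]: t=0:+1/14400 = 1/14400
(3j)²=6/143 [(5 1 6; 0 0 0)], sign=+1
Σ_t [0,0]: t=0:+1/28800 = 1/28800
(3j)²=7/286 [(5 1 6; 0 1 -1)], sign=-1
⇒ 4πI² = 63/143
I = (-1)√(63/143/(4π)) = -0.18723944

-0.187239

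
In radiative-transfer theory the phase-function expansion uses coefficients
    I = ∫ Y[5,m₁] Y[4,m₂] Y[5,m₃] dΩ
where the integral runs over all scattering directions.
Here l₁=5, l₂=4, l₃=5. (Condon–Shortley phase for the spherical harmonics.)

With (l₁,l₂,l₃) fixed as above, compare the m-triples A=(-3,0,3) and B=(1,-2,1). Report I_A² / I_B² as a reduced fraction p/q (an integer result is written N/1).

Same 5,4,5: normalisation and zero-m 3j drop out of the ratio.
A: Δ: 4! 6! 4! / 15! → 1/3153150; sum: t=2:+1/11520 t=3:−1/4320 t=4:+1/27648 = -1/9216; 3j²(5 4 5; -3 0 3) = Δ·Π!·Σ² = 2/143  (sign -1)
B: Δ: 4! 6! 4! / 15! → 1/3153150; sum: t=0:+1/4608 t=1:−1/1296 t=2:+1/4608 = -7/20736; 3j²(5 4 5; 1 -2 1) = Δ·Π!·Σ² = 20/1287  (sign -1)
I_A²/I_B² = (2/143)/(20/1287) = 9/10

9/10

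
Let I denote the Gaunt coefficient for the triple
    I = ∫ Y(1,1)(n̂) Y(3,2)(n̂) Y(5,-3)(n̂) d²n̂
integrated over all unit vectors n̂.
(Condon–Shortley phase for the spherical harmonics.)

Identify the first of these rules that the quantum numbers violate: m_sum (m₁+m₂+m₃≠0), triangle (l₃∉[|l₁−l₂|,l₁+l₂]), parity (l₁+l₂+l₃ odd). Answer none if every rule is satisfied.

triangle

Σmᵢ = 0  ✓
l₃∈[|l₁−l₂|,l₁+l₂]=[2,4], have l₃=5  ✗
Σlᵢ = 9 ⇒ odd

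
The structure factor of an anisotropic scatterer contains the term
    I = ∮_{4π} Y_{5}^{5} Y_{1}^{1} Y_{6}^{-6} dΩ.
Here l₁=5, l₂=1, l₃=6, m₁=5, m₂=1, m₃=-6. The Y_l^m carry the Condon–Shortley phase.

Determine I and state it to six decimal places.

m-sum 0 ✓  L=12 even ✓  4≤6≤6 ✓
Π(2lᵢ+1) = 11×3×13 = 429
triangle coeff Δ(5,1,6) = 1/858
Σ_t [0,0]: t=0:+1/14400 = 1/14400
(3j)²=6/143 [(5 1 6; 0 0 0)], sign=+1
Σ_t [0,0]: t=0:+1/7257600 = 1/7257600
(3j)²=1/13 [(5 1 6; 5 1 -6)], sign=+1
⇒ 4πI² = 18/13
I = (+1)√(18/13/(4π)) = 0.33194004

0.331940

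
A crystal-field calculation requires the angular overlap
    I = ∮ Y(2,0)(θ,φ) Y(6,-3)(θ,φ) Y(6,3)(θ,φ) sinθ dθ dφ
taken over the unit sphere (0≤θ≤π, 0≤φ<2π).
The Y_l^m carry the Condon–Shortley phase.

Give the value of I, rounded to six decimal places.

-0.057344

Checks pass: Σm=0; 14 even; l₃=6∈[4,8].
(2·2+1)(2·6+1)(2·6+1) = 845
Δ: 2! 2! 10! / 15! → 1/90090
sum: t=0:+1/69120 t=1:−1/14400 t=2:+1/69120 = -7/172800
3j²(2 6 6; 0 0 0) = Δ·Π!·Σ² = 14/715  (sign -1)
sum: t=0:+1/120960 t=1:−1/80640 t=2:+1/1451520 = -1/290304
3j²(2 6 6; 0 -3 3) = Δ·Π!·Σ² = 5/2002  (sign +1)
combine: 4πI² = 845·14/715·5/2002 = 5/121
take √, sign -1: I = -0.05734392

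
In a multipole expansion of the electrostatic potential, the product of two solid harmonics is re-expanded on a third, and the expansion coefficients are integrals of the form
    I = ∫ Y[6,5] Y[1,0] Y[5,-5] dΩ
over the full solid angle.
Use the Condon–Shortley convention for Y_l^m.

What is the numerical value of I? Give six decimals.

-0.135514

Rules hold: Σm=0, L=12 even, 5≤5≤7.
N = 13·3·11 = 429
Δ = 2!·10!·0!/13! = 1/858
Racah Σ t=1..1: t=1:−1/14400 = -1/14400
⇒ 3j(6 1 5; 0 0 0)² = 6/143, sgn +1
Racah Σ t=1..1: t=1:−1/3628800 = -1/3628800
⇒ 3j(6 1 5; 5 0 -5)² = 1/78, sgn -1
4πI² = N·(3j₀)²·(3jₘ)² = 3/13
I = -1·√(0.230769/4π) = -0.13551395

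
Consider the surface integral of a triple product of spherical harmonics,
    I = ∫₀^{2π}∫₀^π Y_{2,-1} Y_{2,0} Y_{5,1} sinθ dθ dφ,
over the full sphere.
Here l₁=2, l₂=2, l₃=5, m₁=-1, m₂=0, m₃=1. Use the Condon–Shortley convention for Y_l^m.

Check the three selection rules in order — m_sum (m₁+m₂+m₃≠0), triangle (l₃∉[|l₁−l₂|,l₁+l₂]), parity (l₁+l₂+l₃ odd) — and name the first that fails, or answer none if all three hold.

triangle

m₁+m₂+m₃ = -1 + 0 + 1 = 0  ✓
triangle: |2−2|=0 ≤ l₃=5 ≤ 2+2=4  ✗
parity: l₁+l₂+l₃ = 9 is odd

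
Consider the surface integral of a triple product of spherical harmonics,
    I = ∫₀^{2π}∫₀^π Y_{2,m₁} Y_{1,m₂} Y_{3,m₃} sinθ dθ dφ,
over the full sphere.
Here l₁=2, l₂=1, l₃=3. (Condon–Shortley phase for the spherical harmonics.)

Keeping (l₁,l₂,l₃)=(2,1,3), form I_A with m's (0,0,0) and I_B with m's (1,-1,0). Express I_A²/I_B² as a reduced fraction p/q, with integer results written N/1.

3/1

l's match ⇒ only the (l;m) 3-j factors differ between A and B.
A: triangle coeff Δ(2,1,3) = 1/105; Σ_t [0,0]: t=0:+1/4 = 1/4; (3j)²=3/35 [(2 1 3; 0 0 0)], sign=-1
B: triangle coeff Δ(2,1,3) = 1/105; Σ_t [0,0]: t=0:+1/12 = 1/12; (3j)²=1/35 [(2 1 3; 1 -1 0)], sign=-1
I_A²/I_B² = (3/35)/(1/35) = 3/1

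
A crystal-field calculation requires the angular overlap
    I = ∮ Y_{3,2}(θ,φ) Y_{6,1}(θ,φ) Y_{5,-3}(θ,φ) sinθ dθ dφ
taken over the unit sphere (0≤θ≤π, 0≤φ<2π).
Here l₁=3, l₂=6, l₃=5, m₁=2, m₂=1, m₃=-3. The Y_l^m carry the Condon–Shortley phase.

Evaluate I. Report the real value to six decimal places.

0.166435

Checks pass: Σm=0; 14 even; l₃=5∈[3,9].
(2·3+1)(2·6+1)(2·5+1) = 1001
Δ: 4! 2! 8! / 15! → 1/675675
sum: t=1:−1/8640 t=2:+1/2304 t=3:−1/8640 = 7/34560
3j²(3 6 5; 0 0 0) = Δ·Π!·Σ² = 7/429  (sign -1)
sum: t=0:+1/120960 t=1:−1/17280 = -1/20160
3j²(3 6 5; 2 1 -3) = Δ·Π!·Σ² = 64/3003  (sign -1)
combine: 4πI² = 1001·7/429·64/3003 = 448/1287
take √, sign +1: I = 0.16643505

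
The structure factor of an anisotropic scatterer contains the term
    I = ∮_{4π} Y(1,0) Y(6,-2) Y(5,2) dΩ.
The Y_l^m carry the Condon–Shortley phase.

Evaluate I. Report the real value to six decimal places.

Rules hold: Σm=0, L=12 even, 5≤5≤7.
N = 3·13·11 = 429
Δ = 2!·0!·10!/13! = 1/858
Racah Σ t=1..1: t=1:−1/14400 = -1/14400
⇒ 3j(1 6 5; 0 0 0)² = 6/143, sgn +1
Racah Σ t=1..1: t=1:−1/30240 = -1/30240
⇒ 3j(1 6 5; 0 -2 2)² = 16/429, sgn +1
4πI² = N·(3j₀)²·(3jₘ)² = 96/143
I = +1·√(0.671329/4π) = 0.23113338

0.231133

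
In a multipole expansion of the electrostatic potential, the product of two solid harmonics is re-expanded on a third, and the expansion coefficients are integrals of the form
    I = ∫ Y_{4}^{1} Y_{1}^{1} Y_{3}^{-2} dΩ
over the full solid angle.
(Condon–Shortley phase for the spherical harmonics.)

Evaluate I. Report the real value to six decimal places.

Checks pass: Σm=0; 8 even; l₃=3∈[3,5].
(2·4+1)(2·1+1)(2·3+1) = 189
Δ: 2! 6! 0! / 9! → 1/252
sum: t=1:−1/36 = -1/36
3j²(4 1 3; 0 0 0) = Δ·Π!·Σ² = 4/63  (sign +1)
sum: t=2:+1/240 = 1/240
3j²(4 1 3; 1 1 -2) = Δ·Π!·Σ² = 1/84  (sign -1)
combine: 4πI² = 189·4/63·1/84 = 1/7
take √, sign -1: I = -0.10662181

-0.106622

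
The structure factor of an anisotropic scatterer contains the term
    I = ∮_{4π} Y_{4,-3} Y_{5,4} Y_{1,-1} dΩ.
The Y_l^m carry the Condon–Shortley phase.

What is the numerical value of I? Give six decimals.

Checks pass: Σm=0; 10 even; l₃=1∈[1,9].
(2·4+1)(2·5+1)(2·1+1) = 297
Δ: 8! 0! 2! / 11! → 1/495
sum: t=4:+1/576 = 1/576
3j²(4 5 1; 0 0 0) = Δ·Π!·Σ² = 5/99  (sign -1)
sum: t=7:−1/10080 = -1/10080
3j²(4 5 1; -3 4 -1) = Δ·Π!·Σ² = 4/55  (sign -1)
combine: 4πI² = 297·5/99·4/55 = 12/11
take √, sign +1: I = 0.29463840

0.294638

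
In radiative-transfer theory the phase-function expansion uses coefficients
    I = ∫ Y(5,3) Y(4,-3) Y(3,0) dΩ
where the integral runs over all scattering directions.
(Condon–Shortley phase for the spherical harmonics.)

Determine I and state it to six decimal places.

Checks pass: Σm=0; 12 even; l₃=3∈[1,9].
(2·5+1)(2·4+1)(2·3+1) = 693
Δ: 6! 4! 2! / 13! → 1/180180
sum: t=2:+1/576 t=3:−1/144 t=4:+1/576 = -1/288
3j²(5 4 3; 0 0 0) = Δ·Π!·Σ² = 20/1001  (sign +1)
sum: t=0:+1/2880 t=1:−1/1440 = -1/2880
3j²(5 4 3; 3 -3 0) = Δ·Π!·Σ² = 7/715  (sign +1)
combine: 4πI² = 693·20/1001·7/715 = 252/1859
take √, sign +1: I = 0.10386175

0.103862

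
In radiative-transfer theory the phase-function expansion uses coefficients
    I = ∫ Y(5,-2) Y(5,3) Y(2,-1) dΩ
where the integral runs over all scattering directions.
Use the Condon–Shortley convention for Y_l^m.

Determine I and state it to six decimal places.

Rules hold: Σm=0, L=12 even, 0≤2≤10.
N = 11·11·5 = 605
Δ = 8!·2!·2!/13! = 1/38610
Racah Σ t=3..5: t=3:−1/2880 t=4:+1/576 t=5:−1/2880 = 1/960
⇒ 3j(5 5 2; 0 0 0)² = 10/429, sgn +1
Racah Σ t=6..7: t=6:+1/2880 t=7:−1/10080 = 1/4032
⇒ 3j(5 5 2; -2 3 -1)² = 10/429, sgn -1
4πI² = N·(3j₀)²·(3jₘ)² = 500/1521
I = -1·√(0.328731/4π) = -0.16173926

-0.161739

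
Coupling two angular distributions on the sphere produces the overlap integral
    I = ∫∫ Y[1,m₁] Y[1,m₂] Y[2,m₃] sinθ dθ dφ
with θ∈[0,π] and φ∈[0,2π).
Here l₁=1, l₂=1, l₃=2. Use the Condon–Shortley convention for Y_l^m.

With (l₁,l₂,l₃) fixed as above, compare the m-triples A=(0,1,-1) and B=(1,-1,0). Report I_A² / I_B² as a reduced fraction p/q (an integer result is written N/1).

3/1

Shared (l₁,l₂,l₃)=(1,1,2): N and (l;000)² cancel in I_A²/I_B².
A: Δ = 0!·2!·2!/5! = 1/30; Racah Σ t=0..0: t=0:+1/2 = 1/2; ⇒ 3j(1 1 2; 0 1 -1)² = 1/10, sgn -1
B: Δ = 0!·2!·2!/5! = 1/30; Racah Σ t=0..0: t=0:+1/4 = 1/4; ⇒ 3j(1 1 2; 1 -1 0)² = 1/30, sgn +1
I_A²/I_B² = (1/10)/(1/30) = 3/1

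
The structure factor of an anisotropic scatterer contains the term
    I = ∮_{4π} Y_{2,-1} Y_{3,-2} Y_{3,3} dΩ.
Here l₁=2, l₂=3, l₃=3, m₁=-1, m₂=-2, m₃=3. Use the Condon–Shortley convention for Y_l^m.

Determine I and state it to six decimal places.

Checks pass: Σm=0; 8 even; l₃=3∈[1,5].
(2·2+1)(2·3+1)(2·3+1) = 245
Δ: 2! 2! 4! / 9! → 1/3780
sum: t=0:+1/24 t=1:−1/4 t=2:+1/24 = -1/6
3j²(2 3 3; 0 0 0) = Δ·Π!·Σ² = 4/105  (sign +1)
sum: t=1:−1/48 = -1/48
3j²(2 3 3; -1 -2 3) = Δ·Π!·Σ² = 5/84  (sign -1)
combine: 4πI² = 245·4/105·5/84 = 5/9
take √, sign -1: I = -0.21026104

-0.210261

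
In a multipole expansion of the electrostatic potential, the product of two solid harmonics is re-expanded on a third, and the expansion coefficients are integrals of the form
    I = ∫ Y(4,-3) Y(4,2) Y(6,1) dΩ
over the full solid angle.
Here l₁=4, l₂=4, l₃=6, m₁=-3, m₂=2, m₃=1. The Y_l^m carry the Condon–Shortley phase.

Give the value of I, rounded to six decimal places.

0.160153

m-sum 0 ✓  L=14 even ✓  0≤6≤8 ✓
Π(2lᵢ+1) = 9×9×13 = 1053
triangle coeff Δ(4,4,6) = 1/1261260
Σ_t [0,2]: t=0:+1/4608 t=1:−1/1296 t=2:+1/4608 = -7/20736
(3j)²=20/1287 [(4 4 6; 0 0 0)], sign=-1
Σ_t [1,2]: t=1:−1/86400 t=2:+1/11520 = 13/172800
(3j)²=13/660 [(4 4 6; -3 2 1)], sign=-1
⇒ 4πI² = 39/121
I = (+1)√(39/121/(4π)) = 0.16015286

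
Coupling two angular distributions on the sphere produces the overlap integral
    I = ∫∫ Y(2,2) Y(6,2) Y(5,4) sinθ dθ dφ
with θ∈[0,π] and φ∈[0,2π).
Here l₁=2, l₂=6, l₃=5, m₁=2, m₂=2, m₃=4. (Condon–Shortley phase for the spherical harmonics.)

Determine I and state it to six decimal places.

2 + 2 + 4 = 8 ≠ 0: azimuthal integral kills it; I = 0

0.000000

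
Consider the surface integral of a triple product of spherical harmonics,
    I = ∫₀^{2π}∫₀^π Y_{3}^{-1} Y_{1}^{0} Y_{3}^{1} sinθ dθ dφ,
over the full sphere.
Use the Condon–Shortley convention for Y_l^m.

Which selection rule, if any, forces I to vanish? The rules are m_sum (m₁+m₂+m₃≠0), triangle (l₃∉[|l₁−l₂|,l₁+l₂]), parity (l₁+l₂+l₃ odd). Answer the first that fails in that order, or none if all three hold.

Σmᵢ = 0  ✓
l₃∈[|l₁−l₂|,l₁+l₂]=[2,4], have l₃=3  ✓
Σlᵢ = 7 ⇒ odd  ✗

parity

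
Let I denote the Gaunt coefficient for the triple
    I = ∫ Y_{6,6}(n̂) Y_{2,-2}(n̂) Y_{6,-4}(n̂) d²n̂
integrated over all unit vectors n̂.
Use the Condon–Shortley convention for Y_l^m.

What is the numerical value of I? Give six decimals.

-0.076075

m-sum 0 ✓  L=14 even ✓  4≤6≤8 ✓
Π(2lᵢ+1) = 13×5×13 = 845
triangle coeff Δ(6,2,6) = 1/90090
Σ_t [0,2]: t=0:+1/69120 t=1:−1/14400 t=2:+1/69120 = -7/172800
(3j)²=14/715 [(6 2 6; 0 0 0)], sign=-1
Σ_t [0,0]: t=0:+1/14515200 = 1/14515200
(3j)²=2/455 [(6 2 6; 6 -2 -4)], sign=+1
⇒ 4πI² = 4/55
I = (-1)√(4/55/(4π)) = -0.07607531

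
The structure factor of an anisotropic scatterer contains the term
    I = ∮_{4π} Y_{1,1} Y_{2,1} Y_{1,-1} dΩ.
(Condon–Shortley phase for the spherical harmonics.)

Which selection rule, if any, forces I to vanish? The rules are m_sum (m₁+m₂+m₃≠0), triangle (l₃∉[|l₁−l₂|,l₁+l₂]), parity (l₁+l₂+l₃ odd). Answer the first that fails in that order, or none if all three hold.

Σmᵢ = 1  ✗
l₃∈[|l₁−l₂|,l₁+l₂]=[1,3], have l₃=1
Σlᵢ = 4 ⇒ even

m_sum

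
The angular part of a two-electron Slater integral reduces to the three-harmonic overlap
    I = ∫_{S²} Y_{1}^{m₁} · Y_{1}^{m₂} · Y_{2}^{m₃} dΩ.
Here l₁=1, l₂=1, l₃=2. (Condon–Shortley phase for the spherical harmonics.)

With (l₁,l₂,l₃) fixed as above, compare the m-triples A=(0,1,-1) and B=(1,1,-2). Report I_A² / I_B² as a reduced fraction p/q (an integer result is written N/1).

1/2

Same 1,1,2: normalisation and zero-m 3j drop out of the ratio.
A: Δ: 0! 2! 2! / 5! → 1/30; sum: t=0:+1/2 = 1/2; 3j²(1 1 2; 0 1 -1) = Δ·Π!·Σ² = 1/10  (sign -1)
B: Δ: 0! 2! 2! / 5! → 1/30; sum: t=0:+1/4 = 1/4; 3j²(1 1 2; 1 1 -2) = Δ·Π!·Σ² = 1/5  (sign +1)
I_A²/I_B² = (1/10)/(1/5) = 1/2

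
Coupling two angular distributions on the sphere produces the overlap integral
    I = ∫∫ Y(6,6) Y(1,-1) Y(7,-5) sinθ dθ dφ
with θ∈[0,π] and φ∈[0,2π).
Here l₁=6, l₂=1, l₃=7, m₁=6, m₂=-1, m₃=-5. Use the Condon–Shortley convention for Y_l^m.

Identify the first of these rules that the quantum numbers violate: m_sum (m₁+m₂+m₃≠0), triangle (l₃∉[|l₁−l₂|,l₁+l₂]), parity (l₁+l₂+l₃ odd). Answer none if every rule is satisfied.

none

azimuthal sum: 6 − 1 − 5 = 0  ✓
5 ≤ 7 ≤ 7 (triangle on l)  ✓
L = 6 + 1 + 7 = 14 (even)  ✓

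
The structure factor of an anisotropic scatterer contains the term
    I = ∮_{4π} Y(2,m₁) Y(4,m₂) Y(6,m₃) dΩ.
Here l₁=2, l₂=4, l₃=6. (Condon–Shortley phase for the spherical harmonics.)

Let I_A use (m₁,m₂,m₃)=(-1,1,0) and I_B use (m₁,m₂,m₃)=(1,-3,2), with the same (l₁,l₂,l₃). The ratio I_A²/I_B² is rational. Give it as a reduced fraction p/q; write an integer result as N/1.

15/4

Shared (l₁,l₂,l₃)=(2,4,6): N and (l;000)² cancel in I_A²/I_B².
A: Δ = 0!·4!·8!/13! = 1/6435; Racah Σ t=0..0: t=0:+1/4320 = 1/4320; ⇒ 3j(2 4 6; -1 1 0)² = 8/429, sgn +1
B: Δ = 0!·4!·8!/13! = 1/6435; Racah Σ t=0..0: t=0:+1/30240 = 1/30240; ⇒ 3j(2 4 6; 1 -3 2)² = 32/6435, sgn +1
I_A²/I_B² = (8/429)/(32/6435) = 15/4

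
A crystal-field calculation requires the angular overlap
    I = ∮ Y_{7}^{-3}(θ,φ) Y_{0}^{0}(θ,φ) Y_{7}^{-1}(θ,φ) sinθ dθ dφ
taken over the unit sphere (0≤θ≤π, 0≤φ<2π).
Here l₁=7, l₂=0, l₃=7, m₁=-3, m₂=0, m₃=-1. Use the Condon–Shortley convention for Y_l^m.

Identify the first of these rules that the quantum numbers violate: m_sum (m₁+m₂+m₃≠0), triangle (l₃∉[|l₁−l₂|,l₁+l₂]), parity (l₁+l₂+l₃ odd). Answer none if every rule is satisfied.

m_sum

azimuthal sum: -3 + 0 − 1 = -4  ✗
7 ≤ 7 ≤ 7 (triangle on l)
L = 7 + 0 + 7 = 14 (even)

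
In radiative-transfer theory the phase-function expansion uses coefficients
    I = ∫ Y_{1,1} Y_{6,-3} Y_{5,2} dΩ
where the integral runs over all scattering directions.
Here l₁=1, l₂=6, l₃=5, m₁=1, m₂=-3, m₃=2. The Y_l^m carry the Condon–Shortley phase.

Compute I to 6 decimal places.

Rules hold: Σm=0, L=12 even, 5≤5≤7.
N = 3·13·11 = 429
Δ = 2!·0!·10!/13! = 1/858
Racah Σ t=1..1: t=1:−1/14400 = -1/14400
⇒ 3j(1 6 5; 0 0 0)² = 6/143, sgn +1
Racah Σ t=0..0: t=0:+1/60480 = 1/60480
⇒ 3j(1 6 5; 1 -3 2)² = 6/143, sgn -1
4πI² = N·(3j₀)²·(3jₘ)² = 108/143
I = -1·√(0.755245/4π) = -0.24515397

-0.245154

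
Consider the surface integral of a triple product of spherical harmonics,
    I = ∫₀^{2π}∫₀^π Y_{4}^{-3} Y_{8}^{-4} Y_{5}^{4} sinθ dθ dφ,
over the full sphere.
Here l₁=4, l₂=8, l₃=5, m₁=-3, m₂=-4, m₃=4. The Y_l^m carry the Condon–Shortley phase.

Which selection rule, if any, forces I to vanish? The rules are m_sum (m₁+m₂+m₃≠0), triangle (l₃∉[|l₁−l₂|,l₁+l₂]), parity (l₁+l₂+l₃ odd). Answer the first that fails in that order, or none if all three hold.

m_sum

azimuthal sum: -3 − 4 + 4 = -3  ✗
4 ≤ 5 ≤ 12 (triangle on l)
L = 4 + 8 + 5 = 17 (odd)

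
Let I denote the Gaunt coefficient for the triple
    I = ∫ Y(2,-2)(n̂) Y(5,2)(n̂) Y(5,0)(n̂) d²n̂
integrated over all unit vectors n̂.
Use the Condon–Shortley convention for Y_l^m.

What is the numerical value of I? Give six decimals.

m-sum 0 ✓  L=12 even ✓  3≤5≤7 ✓
Π(2lᵢ+1) = 5×11×11 = 605
triangle coeff Δ(2,5,5) = 1/38610
Σ_t [0,2]: t=0:+1/2880 t=1:−1/576 t=2:+1/2880 = -1/960
(3j)²=10/429 [(2 5 5; 0 0 0)], sign=+1
Σ_t [2,2]: t=2:+1/2880 = 1/2880
(3j)²=14/429 [(2 5 5; -2 2 0)], sign=-1
⇒ 4πI² = 700/1521
I = (-1)√(700/1521/(4π)) = -0.19137248

-0.191372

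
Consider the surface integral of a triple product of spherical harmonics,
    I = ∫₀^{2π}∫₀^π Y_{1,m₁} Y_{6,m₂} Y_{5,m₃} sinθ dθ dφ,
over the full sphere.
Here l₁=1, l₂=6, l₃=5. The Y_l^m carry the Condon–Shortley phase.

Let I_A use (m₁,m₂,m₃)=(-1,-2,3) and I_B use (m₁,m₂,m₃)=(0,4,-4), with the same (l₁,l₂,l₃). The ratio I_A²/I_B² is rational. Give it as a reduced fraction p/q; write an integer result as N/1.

Same 1,6,5: normalisation and zero-m 3j drop out of the ratio.
A: Δ: 2! 0! 10! / 13! → 1/858; sum: t=2:+1/161280 = 1/161280; 3j²(1 6 5; -1 -2 3) = Δ·Π!·Σ² = 1/143  (sign +1)
B: Δ: 2! 0! 10! / 13! → 1/858; sum: t=1:−1/362880 = -1/362880; 3j²(1 6 5; 0 4 -4) = Δ·Π!·Σ² = 10/429  (sign +1)
I_A²/I_B² = (1/143)/(10/429) = 3/10

3/10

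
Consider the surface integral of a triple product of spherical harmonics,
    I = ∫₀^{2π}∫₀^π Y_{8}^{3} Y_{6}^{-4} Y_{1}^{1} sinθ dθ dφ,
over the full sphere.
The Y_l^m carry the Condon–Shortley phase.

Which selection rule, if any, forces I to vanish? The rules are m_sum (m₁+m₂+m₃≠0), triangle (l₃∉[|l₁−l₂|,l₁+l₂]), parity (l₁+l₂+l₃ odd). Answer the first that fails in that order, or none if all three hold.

triangle

azimuthal sum: 3 − 4 + 1 = 0  ✓
2 ≤ 1 ≤ 14 (triangle on l)  ✗
L = 8 + 6 + 1 = 15 (odd)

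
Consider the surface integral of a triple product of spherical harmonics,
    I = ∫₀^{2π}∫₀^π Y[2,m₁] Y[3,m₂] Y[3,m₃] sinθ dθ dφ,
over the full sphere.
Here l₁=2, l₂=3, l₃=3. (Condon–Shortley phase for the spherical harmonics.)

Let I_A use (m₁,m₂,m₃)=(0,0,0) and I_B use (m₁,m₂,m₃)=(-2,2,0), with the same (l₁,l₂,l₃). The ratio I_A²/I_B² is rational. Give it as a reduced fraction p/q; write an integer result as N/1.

l's match ⇒ only the (l;m) 3-j factors differ between A and B.
A: triangle coeff Δ(2,3,3) = 1/3780; Σ_t [0,2]: t=0:+1/24 t=1:−1/4 t=2:+1/24 = -1/6; (3j)²=4/105 [(2 3 3; 0 0 0)], sign=+1
B: triangle coeff Δ(2,3,3) = 1/3780; Σ_t [2,2]: t=2:+1/24 = 1/24; (3j)²=1/21 [(2 3 3; -2 2 0)], sign=-1
I_A²/I_B² = (4/105)/(1/21) = 4/5

4/5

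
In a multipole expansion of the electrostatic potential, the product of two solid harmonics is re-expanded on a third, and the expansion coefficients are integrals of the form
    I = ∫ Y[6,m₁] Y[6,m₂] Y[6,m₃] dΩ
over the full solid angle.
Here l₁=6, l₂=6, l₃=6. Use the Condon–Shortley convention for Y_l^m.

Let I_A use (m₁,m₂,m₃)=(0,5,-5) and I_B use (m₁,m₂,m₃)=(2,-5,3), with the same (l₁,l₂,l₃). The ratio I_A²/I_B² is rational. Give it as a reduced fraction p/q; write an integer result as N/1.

Shared (l₁,l₂,l₃)=(6,6,6): N and (l;000)² cancel in I_A²/I_B².
A: Δ = 6!·6!·6!/19! = 1/325909584; Racah Σ t=5..6: t=5:−1/10368000 t=6:+1/62208000 = -1/12441600; ⇒ 3j(6 6 6; 0 5 -5)² = 275/16796, sgn +1
B: Δ = 6!·6!·6!/19! = 1/325909584; Racah Σ t=0..1: t=0:+1/4147200 t=1:−1/3110400 = -1/12441600; ⇒ 3j(6 6 6; 2 -5 3)² = 7/4199, sgn +1
I_A²/I_B² = (275/16796)/(7/4199) = 275/28

275/28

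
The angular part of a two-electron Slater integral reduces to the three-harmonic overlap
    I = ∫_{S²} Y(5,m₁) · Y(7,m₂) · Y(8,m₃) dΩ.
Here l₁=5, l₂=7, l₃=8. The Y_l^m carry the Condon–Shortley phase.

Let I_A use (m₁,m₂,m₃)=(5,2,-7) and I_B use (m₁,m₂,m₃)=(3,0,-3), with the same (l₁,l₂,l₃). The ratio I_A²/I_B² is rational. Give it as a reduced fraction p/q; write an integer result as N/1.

1625/2304

l's match ⇒ only the (l;m) 3-j factors differ between A and B.
A: triangle coeff Δ(5,7,8) = 1/814773960; Σ_t [0,0]: t=0:+1/6270566400 = 1/6270566400; (3j)²=25/3876 [(5 7 8; 5 2 -7)], sign=-1
B: triangle coeff Δ(5,7,8) = 1/814773960; Σ_t [0,2]: t=0:+1/34836480 t=1:−1/12441600 t=2:+1/41472000 = -1/36288000; (3j)²=192/20995 [(5 7 8; 3 0 -3)], sign=+1
I_A²/I_B² = (25/3876)/(192/20995) = 1625/2304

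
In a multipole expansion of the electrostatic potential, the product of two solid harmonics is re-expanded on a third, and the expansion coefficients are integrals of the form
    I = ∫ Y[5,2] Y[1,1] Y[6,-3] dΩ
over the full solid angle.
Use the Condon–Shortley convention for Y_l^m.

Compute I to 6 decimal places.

-0.245154

m-sum 0 ✓  L=12 even ✓  4≤6≤6 ✓
Π(2lᵢ+1) = 11×3×13 = 429
triangle coeff Δ(5,1,6) = 1/858
Σ_t [0,0]: t=0:+1/14400 = 1/14400
(3j)²=6/143 [(5 1 6; 0 0 0)], sign=+1
Σ_t [0,0]: t=0:+1/60480 = 1/60480
(3j)²=6/143 [(5 1 6; 2 1 -3)], sign=-1
⇒ 4πI² = 108/143
I = (-1)√(108/143/(4π)) = -0.24515397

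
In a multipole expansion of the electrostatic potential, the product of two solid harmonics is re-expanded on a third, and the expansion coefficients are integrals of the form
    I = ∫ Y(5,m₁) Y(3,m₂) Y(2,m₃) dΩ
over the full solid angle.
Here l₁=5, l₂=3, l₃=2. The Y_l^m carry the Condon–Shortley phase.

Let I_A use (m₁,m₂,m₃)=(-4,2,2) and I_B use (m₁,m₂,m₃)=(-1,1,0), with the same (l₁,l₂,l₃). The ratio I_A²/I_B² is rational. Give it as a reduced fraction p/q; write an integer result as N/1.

7/5

Shared (l₁,l₂,l₃)=(5,3,2): N and (l;000)² cancel in I_A²/I_B².
A: Δ = 6!·4!·0!/11! = 1/2310; Racah Σ t=5..5: t=5:−1/2880 = -1/2880; ⇒ 3j(5 3 2; -4 2 2)² = 3/55, sgn -1
B: Δ = 6!·4!·0!/11! = 1/2310; Racah Σ t=4..4: t=4:+1/192 = 1/192; ⇒ 3j(5 3 2; -1 1 0)² = 3/77, sgn +1
I_A²/I_B² = (3/55)/(3/77) = 7/5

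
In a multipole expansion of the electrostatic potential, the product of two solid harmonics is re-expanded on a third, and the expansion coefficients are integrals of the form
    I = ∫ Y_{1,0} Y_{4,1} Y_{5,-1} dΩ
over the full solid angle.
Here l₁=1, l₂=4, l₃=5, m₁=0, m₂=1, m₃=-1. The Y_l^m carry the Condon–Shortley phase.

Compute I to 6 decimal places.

Checks pass: Σm=0; 10 even; l₃=5∈[3,5].
(2·1+1)(2·4+1)(2·5+1) = 297
Δ: 0! 2! 8! / 11! → 1/495
sum: t=0:+1/576 = 1/576
3j²(1 4 5; 0 0 0) = Δ·Π!·Σ² = 5/99  (sign -1)
sum: t=0:+1/720 = 1/720
3j²(1 4 5; 0 1 -1) = Δ·Π!·Σ² = 8/165  (sign +1)
combine: 4πI² = 297·5/99·8/165 = 8/11
take √, sign -1: I = -0.24057125

-0.240571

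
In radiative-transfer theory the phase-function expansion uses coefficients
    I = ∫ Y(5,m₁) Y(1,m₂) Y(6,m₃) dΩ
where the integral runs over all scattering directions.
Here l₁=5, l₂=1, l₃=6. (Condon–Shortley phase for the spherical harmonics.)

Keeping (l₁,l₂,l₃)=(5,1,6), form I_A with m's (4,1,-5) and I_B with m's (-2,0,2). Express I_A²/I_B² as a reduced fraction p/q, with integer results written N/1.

l's match ⇒ only the (l;m) 3-j factors differ between A and B.
A: triangle coeff Δ(5,1,6) = 1/858; Σ_t [0,0]: t=0:+1/725760 = 1/725760; (3j)²=5/78 [(5 1 6; 4 1 -5)], sign=-1
B: triangle coeff Δ(5,1,6) = 1/858; Σ_t [0,0]: t=0:+1/30240 = 1/30240; (3j)²=16/429 [(5 1 6; -2 0 2)], sign=+1
I_A²/I_B² = (5/78)/(16/429) = 55/32

55/32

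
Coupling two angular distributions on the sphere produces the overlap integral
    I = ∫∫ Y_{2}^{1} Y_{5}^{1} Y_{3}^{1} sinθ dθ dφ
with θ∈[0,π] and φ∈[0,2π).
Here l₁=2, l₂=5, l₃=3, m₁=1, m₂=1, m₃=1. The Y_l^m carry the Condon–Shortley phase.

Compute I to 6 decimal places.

m-sum = 1 + 1 + 1 = 3 ≠ 0 ⇒ I = 0

0.000000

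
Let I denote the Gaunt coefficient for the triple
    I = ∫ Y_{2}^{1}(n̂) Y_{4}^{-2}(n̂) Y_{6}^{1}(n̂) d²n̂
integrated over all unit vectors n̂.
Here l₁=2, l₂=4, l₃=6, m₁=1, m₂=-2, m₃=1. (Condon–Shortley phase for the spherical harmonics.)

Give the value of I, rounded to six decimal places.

-0.133065

Rules hold: Σm=0, L=12 even, 2≤6≤6.
N = 5·9·13 = 585
Δ = 0!·4!·8!/13! = 1/6435
Racah Σ t=0..0: t=0:+1/2304 = 1/2304
⇒ 3j(2 4 6; 0 0 0)² = 5/143, sgn +1
Racah Σ t=0..0: t=0:+1/8640 = 1/8640
⇒ 3j(2 4 6; 1 -2 1)² = 14/1287, sgn -1
4πI² = N·(3j₀)²·(3jₘ)² = 350/1573
I = -1·√(0.222505/4π) = -0.13306527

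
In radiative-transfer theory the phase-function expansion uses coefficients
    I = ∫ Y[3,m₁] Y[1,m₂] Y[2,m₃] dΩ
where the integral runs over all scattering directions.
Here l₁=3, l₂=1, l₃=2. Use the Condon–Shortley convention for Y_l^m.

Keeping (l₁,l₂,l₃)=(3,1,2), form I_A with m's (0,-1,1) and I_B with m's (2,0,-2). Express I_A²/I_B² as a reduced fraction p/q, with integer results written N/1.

3/5

Same 3,1,2: normalisation and zero-m 3j drop out of the ratio.
A: Δ: 2! 4! 0! / 7! → 1/105; sum: t=0:+1/12 = 1/12; 3j²(3 1 2; 0 -1 1) = Δ·Π!·Σ² = 1/35  (sign -1)
B: Δ: 2! 4! 0! / 7! → 1/105; sum: t=1:−1/24 = -1/24; 3j²(3 1 2; 2 0 -2) = Δ·Π!·Σ² = 1/21  (sign -1)
I_A²/I_B² = (1/35)/(1/21) = 3/5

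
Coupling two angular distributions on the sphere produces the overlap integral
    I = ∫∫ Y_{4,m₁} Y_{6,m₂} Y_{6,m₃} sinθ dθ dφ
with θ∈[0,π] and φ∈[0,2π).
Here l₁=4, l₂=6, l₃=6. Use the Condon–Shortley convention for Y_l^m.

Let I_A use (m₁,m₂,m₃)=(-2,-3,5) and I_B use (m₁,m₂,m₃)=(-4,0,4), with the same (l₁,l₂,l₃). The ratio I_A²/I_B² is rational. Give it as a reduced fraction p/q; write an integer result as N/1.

264/245

Shared (l₁,l₂,l₃)=(4,6,6): N and (l;000)² cancel in I_A²/I_B².
A: Δ = 4!·4!·8!/17! = 1/15315300; Racah Σ t=2..3: t=2:+1/483840 t=3:−1/1451520 = 1/725760; ⇒ 3j(4 6 6; -2 -3 5)² = 24/1547, sgn -1
B: Δ = 4!·4!·8!/17! = 1/15315300; Racah Σ t=4..4: t=4:+1/829440 = 1/829440; ⇒ 3j(4 6 6; -4 0 4)² = 35/2431, sgn +1
I_A²/I_B² = (24/1547)/(35/2431) = 264/245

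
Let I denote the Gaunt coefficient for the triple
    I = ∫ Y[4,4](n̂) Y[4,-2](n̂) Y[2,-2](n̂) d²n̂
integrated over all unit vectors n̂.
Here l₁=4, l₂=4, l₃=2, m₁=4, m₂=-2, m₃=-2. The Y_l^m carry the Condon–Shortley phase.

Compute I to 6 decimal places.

-0.106180

Checks pass: Σm=0; 10 even; l₃=2∈[0,8].
(2·4+1)(2·4+1)(2·2+1) = 405
Δ: 6! 2! 2! / 11! → 1/13860
sum: t=2:+1/192 t=3:−1/36 t=4:+1/192 = -5/288
3j²(4 4 2; 0 0 0) = Δ·Π!·Σ² = 20/693  (sign -1)
sum: t=0:+1/2880 = 1/2880
3j²(4 4 2; 4 -2 -2) = Δ·Π!·Σ² = 2/165  (sign +1)
combine: 4πI² = 405·20/693·2/165 = 120/847
take √, sign -1: I = -0.10618031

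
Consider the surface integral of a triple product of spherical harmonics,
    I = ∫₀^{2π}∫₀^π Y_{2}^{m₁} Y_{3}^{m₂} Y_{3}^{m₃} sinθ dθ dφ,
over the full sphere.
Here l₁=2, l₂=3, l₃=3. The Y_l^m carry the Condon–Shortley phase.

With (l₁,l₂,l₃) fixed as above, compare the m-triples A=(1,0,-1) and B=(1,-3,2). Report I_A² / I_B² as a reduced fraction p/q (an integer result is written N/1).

Shared (l₁,l₂,l₃)=(2,3,3): N and (l;000)² cancel in I_A²/I_B².
A: Δ = 2!·2!·4!/9! = 1/3780; Racah Σ t=0..1: t=0:+1/12 t=1:−1/8 = -1/24; ⇒ 3j(2 3 3; 1 0 -1)² = 1/210, sgn -1
B: Δ = 2!·2!·4!/9! = 1/3780; Racah Σ t=0..0: t=0:+1/48 = 1/48; ⇒ 3j(2 3 3; 1 -3 2)² = 5/84, sgn -1
I_A²/I_B² = (1/210)/(5/84) = 2/25

2/25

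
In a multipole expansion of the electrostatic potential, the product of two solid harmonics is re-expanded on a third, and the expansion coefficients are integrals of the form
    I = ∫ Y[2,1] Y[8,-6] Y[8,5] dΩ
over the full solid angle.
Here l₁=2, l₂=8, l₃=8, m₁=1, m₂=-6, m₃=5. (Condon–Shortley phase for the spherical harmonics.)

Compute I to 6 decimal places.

Rules hold: Σm=0, L=18 even, 6≤8≤10.
N = 5·17·17 = 1445
Δ = 2!·2!·14!/19! = 1/348840
Racah Σ t=0..2: t=0:+1/116121600 t=1:−1/25401600 t=2:+1/116121600 = -1/45158400
⇒ 3j(2 8 8; 0 0 0)² = 24/1615, sgn -1
Racah Σ t=0..1: t=0:+1/1916006400 t=1:−1/12454041600 = 1/2264371200
⇒ 3j(2 8 8; 1 -6 5)² = 847/38760, sgn -1
4πI² = N·(3j₀)²·(3jₘ)² = 847/1805
I = +1·√(0.469252/4π) = 0.19324051

0.193241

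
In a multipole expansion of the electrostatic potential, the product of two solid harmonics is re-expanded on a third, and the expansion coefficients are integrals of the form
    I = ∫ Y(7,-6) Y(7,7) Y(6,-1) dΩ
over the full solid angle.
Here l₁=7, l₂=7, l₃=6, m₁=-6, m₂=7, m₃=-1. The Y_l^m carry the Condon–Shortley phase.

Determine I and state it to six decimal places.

-0.136353

Rules hold: Σm=0, L=20 even, 0≤6≤14.
N = 15·15·13 = 2925
Δ = 8!·6!·6!/21! = 1/2444321880
Racah Σ t=1..7: t=1:−1/2612736000 t=2:+1/20736000 t=3:−1/1658880 t=4:+1/746496 t=5:−1/1658880 t=6:+1/20736000 t=7:−1/2612736000 = 1/4354560
⇒ 3j(7 7 6; 0 0 0)² = 1000/138567, sgn +1
Racah Σ t=8..8: t=8:+1/3483648000 = 1/3483648000
⇒ 3j(7 7 6; -6 7 -1)² = 143/12920, sgn -1
4πI² = N·(3j₀)²·(3jₘ)² = 24375/104329
I = -1·√(0.233636/4π) = -0.13635305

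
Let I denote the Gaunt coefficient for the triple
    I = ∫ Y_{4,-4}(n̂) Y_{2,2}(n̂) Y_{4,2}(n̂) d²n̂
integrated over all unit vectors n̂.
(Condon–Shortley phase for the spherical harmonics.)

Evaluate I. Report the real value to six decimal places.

m-sum 0 ✓  L=10 even ✓  2≤4≤6 ✓
Π(2lᵢ+1) = 9×5×9 = 405
triangle coeff Δ(4,2,4) = 1/13860
Σ_t [0,2]: t=0:+1/192 t=1:−1/36 t=2:+1/192 = -5/288
(3j)²=20/693 [(4 2 4; 0 0 0)], sign=-1
Σ_t [2,2]: t=2:+1/2880 = 1/2880
(3j)²=2/165 [(4 2 4; -4 2 2)], sign=+1
⇒ 4πI² = 120/847
I = (-1)√(120/847/(4π)) = -0.10618031

-0.106180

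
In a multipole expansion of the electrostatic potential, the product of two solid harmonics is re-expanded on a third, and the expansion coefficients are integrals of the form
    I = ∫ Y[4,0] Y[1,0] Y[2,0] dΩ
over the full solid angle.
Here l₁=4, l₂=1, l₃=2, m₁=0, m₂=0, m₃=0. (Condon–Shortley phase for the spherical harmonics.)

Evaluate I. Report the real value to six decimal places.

triangle: need 3≤l₃≤5, have 2; I=0

0.000000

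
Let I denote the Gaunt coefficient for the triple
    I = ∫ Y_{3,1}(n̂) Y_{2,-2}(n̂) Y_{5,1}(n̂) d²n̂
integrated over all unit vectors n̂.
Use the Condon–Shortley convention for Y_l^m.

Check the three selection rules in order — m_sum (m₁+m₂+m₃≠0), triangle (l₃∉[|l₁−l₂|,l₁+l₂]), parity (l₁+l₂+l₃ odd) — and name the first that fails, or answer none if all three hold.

none

azimuthal sum: 1 − 2 + 1 = 0  ✓
1 ≤ 5 ≤ 5 (triangle on l)  ✓
L = 3 + 2 + 5 = 10 (even)  ✓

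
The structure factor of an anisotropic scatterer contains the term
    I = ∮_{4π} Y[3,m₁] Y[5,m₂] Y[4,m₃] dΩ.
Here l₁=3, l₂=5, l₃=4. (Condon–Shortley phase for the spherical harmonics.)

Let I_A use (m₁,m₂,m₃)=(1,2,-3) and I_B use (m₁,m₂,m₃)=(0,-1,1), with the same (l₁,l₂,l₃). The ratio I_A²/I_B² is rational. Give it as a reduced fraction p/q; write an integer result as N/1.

Same 3,5,4: normalisation and zero-m 3j drop out of the ratio.
A: Δ: 4! 2! 6! / 13! → 1/180180; sum: t=1:−1/4320 t=2:+1/960 = 7/8640; 3j²(3 5 4; 1 2 -3) = Δ·Π!·Σ² = 343/12870  (sign -1)
B: Δ: 4! 2! 6! / 13! → 1/180180; sum: t=1:−1/432 t=2:+1/192 t=3:−1/1440 = 19/8640; 3j²(3 5 4; 0 -1 1) = Δ·Π!·Σ² = 361/30030  (sign -1)
I_A²/I_B² = (343/12870)/(361/30030) = 2401/1083

2401/1083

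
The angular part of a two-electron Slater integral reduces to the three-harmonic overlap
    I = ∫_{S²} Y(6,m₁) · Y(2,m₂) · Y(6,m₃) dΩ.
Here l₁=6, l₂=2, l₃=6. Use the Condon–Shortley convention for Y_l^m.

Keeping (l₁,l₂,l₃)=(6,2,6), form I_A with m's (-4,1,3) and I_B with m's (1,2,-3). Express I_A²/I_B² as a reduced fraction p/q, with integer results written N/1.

Shared (l₁,l₂,l₃)=(6,2,6): N and (l;000)² cancel in I_A²/I_B².
A: Δ = 2!·10!·2!/15! = 1/90090; Racah Σ t=1..2: t=1:−1/725760 t=2:+1/161280 = 1/207360; ⇒ 3j(6 2 6; -4 1 3)² = 7/286, sgn -1
B: Δ = 2!·10!·2!/15! = 1/90090; Racah Σ t=2..2: t=2:+1/120960 = 1/120960; ⇒ 3j(6 2 6; 1 2 -3)² = 24/1001, sgn -1
I_A²/I_B² = (7/286)/(24/1001) = 49/48

49/48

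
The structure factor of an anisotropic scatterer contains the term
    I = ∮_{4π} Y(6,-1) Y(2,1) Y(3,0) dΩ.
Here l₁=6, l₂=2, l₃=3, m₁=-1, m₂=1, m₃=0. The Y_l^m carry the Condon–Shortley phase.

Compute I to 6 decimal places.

|6−2|≤3≤6+2 violated ⇒ I = 0

0.000000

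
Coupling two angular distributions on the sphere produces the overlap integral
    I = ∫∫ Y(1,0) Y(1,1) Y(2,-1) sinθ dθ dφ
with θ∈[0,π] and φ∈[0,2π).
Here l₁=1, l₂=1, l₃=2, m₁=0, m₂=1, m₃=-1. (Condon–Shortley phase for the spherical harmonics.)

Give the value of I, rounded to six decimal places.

Checks pass: Σm=0; 4 even; l₃=2∈[0,2].
(2·1+1)(2·1+1)(2·2+1) = 45
Δ: 0! 2! 2! / 5! → 1/30
sum: t=0:+1/1 = 1/1
3j²(1 1 2; 0 0 0) = Δ·Π!·Σ² = 2/15  (sign +1)
sum: t=0:+1/2 = 1/2
3j²(1 1 2; 0 1 -1) = Δ·Π!·Σ² = 1/10  (sign -1)
combine: 4πI² = 45·2/15·1/10 = 3/5
take √, sign -1: I = -0.21850969

-0.218510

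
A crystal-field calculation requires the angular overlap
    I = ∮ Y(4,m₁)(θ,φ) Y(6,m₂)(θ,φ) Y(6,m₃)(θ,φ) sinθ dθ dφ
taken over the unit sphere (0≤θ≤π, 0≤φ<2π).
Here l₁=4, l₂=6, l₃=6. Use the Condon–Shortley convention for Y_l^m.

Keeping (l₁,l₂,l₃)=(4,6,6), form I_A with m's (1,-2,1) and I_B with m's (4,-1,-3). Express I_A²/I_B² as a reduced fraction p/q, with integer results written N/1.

2809/6174

l's match ⇒ only the (l;m) 3-j factors differ between A and B.
A: triangle coeff Δ(4,6,6) = 1/15315300; Σ_t [0,3]: t=0:+1/82944 t=1:−1/17280 t=2:+1/34560 t=3:−1/725760 = -53/2903040; (3j)²=2809/306306 [(4 6 6; 1 -2 1)], sign=+1
B: triangle coeff Δ(4,6,6) = 1/15315300; Σ_t [0,0]: t=0:+1/414720 = 1/414720; (3j)²=49/2431 [(4 6 6; 4 -1 -3)], sign=-1
I_A²/I_B² = (2809/306306)/(49/2431) = 2809/6174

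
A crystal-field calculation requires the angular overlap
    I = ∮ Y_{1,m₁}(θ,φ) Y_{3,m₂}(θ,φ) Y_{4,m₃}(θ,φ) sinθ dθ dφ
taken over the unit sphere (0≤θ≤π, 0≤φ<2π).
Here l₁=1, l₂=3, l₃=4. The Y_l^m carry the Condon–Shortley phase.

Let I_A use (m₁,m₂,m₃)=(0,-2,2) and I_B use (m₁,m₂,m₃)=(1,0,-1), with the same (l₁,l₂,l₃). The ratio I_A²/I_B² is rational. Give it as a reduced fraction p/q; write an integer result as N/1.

l's match ⇒ only the (l;m) 3-j factors differ between A and B.
A: triangle coeff Δ(1,3,4) = 1/252; Σ_t [0,0]: t=0:+1/120 = 1/120; (3j)²=1/21 [(1 3 4; 0 -2 2)], sign=+1
B: triangle coeff Δ(1,3,4) = 1/252; Σ_t [0,0]: t=0:+1/72 = 1/72; (3j)²=5/126 [(1 3 4; 1 0 -1)], sign=-1
I_A²/I_B² = (1/21)/(5/126) = 6/5

6/5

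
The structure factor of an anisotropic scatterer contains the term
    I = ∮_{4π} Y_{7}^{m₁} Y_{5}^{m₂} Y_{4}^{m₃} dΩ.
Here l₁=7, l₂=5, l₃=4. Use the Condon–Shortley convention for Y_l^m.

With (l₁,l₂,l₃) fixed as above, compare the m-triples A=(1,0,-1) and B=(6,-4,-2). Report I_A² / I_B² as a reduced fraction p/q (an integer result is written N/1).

Same 7,5,4: normalisation and zero-m 3j drop out of the ratio.
A: Δ: 8! 6! 2! / 17! → 1/6126120; sum: t=3:−1/51840 t=4:+1/27648 t=5:−1/172800 = 23/2073600; 3j²(7 5 4; 1 0 -1) = Δ·Π!·Σ² = 529/87516  (sign -1)
B: Δ: 8! 6! 2! / 17! → 1/6126120; sum: t=0:+1/4838400 t=1:−1/7257600 = 1/14515200; 3j²(7 5 4; 6 -4 -2) = Δ·Π!·Σ² = 3/1190  (sign +1)
I_A²/I_B² = (529/87516)/(3/1190) = 18515/7722

18515/7722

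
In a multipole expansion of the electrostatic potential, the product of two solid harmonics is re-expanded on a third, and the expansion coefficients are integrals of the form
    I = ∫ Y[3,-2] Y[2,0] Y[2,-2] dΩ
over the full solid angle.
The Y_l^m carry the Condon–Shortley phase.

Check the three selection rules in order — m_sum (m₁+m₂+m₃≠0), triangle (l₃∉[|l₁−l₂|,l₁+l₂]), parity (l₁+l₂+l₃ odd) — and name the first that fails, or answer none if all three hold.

m_sum

azimuthal sum: -2 + 0 − 2 = -4  ✗
1 ≤ 2 ≤ 5 (triangle on l)
L = 3 + 2 + 2 = 7 (odd)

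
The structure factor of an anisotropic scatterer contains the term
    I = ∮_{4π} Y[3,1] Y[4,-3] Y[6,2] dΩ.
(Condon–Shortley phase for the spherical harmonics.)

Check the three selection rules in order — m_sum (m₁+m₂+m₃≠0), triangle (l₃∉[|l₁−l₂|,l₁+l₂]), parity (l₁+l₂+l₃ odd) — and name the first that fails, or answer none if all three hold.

parity

Σmᵢ = 0  ✓
l₃∈[|l₁−l₂|,l₁+l₂]=[1,7], have l₃=6  ✓
Σlᵢ = 13 ⇒ odd  ✗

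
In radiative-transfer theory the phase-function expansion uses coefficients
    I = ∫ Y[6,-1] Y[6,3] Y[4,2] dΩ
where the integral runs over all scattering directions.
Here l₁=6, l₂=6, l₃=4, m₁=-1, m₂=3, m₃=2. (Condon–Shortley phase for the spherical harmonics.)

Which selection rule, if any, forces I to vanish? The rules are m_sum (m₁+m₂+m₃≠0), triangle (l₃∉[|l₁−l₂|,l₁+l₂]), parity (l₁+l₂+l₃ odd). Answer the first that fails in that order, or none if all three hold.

Σmᵢ = 4  ✗
l₃∈[|l₁−l₂|,l₁+l₂]=[0,12], have l₃=4
Σlᵢ = 16 ⇒ even

m_sum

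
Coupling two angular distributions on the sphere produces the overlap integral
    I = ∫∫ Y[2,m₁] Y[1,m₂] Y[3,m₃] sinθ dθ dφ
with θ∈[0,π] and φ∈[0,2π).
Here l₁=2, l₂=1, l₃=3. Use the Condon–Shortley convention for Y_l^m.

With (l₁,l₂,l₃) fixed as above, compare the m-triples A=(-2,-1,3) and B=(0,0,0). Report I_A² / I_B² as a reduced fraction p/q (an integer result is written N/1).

l's match ⇒ only the (l;m) 3-j factors differ between A and B.
A: triangle coeff Δ(2,1,3) = 1/105; Σ_t [0,0]: t=0:+1/48 = 1/48; (3j)²=1/7 [(2 1 3; -2 -1 3)], sign=+1
B: triangle coeff Δ(2,1,3) = 1/105; Σ_t [0,0]: t=0:+1/4 = 1/4; (3j)²=3/35 [(2 1 3; 0 0 0)], sign=-1
I_A²/I_B² = (1/7)/(3/35) = 5/3

5/3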